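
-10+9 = -1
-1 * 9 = -9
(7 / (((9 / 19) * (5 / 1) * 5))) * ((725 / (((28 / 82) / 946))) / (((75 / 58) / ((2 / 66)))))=56341954 / 2025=27823.19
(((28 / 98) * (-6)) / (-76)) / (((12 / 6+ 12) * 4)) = 3 / 7448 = 0.00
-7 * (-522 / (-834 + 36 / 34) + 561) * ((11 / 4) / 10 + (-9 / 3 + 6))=-1215427563 / 94400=-12875.29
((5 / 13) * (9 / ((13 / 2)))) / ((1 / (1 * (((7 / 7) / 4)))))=45 / 338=0.13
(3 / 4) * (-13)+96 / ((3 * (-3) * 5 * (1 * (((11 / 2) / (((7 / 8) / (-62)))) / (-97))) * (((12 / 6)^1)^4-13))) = -609319 / 61380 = -9.93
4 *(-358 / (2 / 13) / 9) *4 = -37232 / 9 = -4136.89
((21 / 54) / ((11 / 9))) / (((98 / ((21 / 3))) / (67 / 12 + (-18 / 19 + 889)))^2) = 5930522143 / 4574592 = 1296.40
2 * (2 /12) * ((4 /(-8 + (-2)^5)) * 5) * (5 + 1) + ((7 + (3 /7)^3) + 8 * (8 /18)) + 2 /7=30623 /3087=9.92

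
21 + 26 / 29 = 635 / 29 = 21.90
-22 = -22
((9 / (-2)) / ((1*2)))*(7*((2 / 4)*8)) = -63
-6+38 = 32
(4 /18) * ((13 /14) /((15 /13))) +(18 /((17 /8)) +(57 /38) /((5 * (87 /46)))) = 4103536 /465885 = 8.81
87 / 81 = 29 / 27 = 1.07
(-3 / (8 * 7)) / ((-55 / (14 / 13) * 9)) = 1 / 8580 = 0.00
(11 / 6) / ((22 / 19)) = 19 / 12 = 1.58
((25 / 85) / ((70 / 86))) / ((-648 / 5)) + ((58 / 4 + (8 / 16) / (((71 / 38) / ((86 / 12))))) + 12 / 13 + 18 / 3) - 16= 522286763 / 71174376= 7.34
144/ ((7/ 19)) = 2736/ 7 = 390.86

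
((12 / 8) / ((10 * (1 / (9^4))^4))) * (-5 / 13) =-5559060566555523 / 52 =-106905010895298.52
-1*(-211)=211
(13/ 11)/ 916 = 13/ 10076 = 0.00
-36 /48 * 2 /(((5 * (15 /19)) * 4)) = -19 /200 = -0.10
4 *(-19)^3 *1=-27436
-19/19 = -1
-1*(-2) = 2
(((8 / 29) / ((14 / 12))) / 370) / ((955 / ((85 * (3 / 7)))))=1224 / 50211035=0.00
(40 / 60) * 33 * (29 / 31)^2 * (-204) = -3774408 / 961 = -3927.58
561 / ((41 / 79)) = 44319 / 41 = 1080.95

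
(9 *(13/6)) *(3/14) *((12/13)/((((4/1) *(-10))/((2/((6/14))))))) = -9/20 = -0.45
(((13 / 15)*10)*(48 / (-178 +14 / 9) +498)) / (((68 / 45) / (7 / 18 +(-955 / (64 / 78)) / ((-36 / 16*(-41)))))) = -77270862565 / 2213672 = -34906.19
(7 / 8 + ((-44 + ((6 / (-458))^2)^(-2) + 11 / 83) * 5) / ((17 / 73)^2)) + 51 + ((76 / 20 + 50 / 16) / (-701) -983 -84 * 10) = 85267386753087012283 / 27240116940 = 3130213682.30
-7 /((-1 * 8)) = 7 /8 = 0.88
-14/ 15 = -0.93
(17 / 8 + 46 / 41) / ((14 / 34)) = 18105 / 2296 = 7.89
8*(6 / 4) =12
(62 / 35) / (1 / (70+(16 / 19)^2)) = 1582612 / 12635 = 125.26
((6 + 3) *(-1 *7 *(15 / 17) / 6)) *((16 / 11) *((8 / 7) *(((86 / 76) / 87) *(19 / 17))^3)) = -3180280 / 67220791077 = -0.00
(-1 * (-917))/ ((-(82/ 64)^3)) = -30048256/ 68921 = -435.98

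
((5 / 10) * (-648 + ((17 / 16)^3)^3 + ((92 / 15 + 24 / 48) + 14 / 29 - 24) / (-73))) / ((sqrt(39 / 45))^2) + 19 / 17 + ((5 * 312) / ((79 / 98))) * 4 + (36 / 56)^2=1834376524079518989062261 / 248912176655561129984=7369.57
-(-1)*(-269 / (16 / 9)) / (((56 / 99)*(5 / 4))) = -239679 / 1120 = -214.00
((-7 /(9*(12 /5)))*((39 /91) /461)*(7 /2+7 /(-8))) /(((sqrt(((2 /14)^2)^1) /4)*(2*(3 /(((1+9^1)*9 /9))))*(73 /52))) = -0.03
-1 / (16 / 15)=-15 / 16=-0.94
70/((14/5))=25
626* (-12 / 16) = -939 / 2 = -469.50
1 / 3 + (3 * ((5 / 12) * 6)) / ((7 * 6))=43 / 84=0.51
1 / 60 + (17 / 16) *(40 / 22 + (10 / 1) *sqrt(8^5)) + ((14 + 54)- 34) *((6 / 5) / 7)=3593 / 462 + 1360 *sqrt(2)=1931.11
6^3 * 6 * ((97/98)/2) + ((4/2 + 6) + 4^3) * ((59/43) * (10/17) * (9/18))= 670.44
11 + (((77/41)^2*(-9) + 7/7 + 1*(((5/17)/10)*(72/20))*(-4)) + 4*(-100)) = -60035581/142885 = -420.17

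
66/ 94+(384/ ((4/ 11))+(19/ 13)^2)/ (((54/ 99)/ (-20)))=-924508519/ 23829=-38797.62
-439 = -439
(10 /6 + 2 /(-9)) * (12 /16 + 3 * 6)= 325 /12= 27.08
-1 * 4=-4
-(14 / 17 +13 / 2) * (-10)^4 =-1245000 / 17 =-73235.29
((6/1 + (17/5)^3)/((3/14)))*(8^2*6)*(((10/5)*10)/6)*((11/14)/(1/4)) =63788032/75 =850507.09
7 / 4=1.75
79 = 79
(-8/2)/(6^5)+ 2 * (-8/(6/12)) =-62209/1944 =-32.00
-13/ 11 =-1.18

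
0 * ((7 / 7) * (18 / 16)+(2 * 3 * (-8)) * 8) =0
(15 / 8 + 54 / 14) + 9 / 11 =4035 / 616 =6.55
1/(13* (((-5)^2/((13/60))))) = 1/1500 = 0.00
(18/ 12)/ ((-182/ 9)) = -27/ 364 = -0.07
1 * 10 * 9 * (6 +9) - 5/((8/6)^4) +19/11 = 3802009/2816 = 1350.15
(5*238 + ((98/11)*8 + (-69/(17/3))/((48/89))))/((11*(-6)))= -3706177/197472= -18.77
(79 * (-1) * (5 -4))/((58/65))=-5135/58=-88.53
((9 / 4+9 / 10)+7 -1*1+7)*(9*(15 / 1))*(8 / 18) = 969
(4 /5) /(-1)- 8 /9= -76 /45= -1.69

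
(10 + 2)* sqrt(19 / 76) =6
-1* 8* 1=-8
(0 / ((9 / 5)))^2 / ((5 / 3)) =0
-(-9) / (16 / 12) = 27 / 4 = 6.75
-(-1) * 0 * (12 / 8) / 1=0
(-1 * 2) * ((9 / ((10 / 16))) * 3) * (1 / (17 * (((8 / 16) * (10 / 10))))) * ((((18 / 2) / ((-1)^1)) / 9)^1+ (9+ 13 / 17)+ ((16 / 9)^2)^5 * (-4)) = 2375912314016608 / 186607535535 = 12732.13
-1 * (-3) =3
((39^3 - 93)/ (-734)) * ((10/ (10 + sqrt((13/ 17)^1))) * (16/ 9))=-268491200/ 1857387 + 1579360 * sqrt(221)/ 1857387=-131.91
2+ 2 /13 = 28 /13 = 2.15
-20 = -20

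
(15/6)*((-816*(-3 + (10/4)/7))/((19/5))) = 188700/133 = 1418.80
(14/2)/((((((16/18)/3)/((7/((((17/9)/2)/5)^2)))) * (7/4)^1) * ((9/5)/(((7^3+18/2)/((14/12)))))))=128304000/289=443958.48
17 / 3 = 5.67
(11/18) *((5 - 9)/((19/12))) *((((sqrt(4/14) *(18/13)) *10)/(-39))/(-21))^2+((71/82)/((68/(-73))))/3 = -321704966057/1037872238312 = -0.31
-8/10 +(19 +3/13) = 1198/65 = 18.43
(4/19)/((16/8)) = 0.11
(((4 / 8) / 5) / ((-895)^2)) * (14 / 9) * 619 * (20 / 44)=4333 / 79301475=0.00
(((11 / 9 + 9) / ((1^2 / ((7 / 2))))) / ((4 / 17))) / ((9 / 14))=19159 / 81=236.53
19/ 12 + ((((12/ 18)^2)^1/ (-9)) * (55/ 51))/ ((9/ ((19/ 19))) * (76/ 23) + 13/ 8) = 150824753/ 95360004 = 1.58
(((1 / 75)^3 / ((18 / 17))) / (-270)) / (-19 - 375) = 0.00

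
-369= -369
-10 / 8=-5 / 4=-1.25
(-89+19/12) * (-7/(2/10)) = 36715/12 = 3059.58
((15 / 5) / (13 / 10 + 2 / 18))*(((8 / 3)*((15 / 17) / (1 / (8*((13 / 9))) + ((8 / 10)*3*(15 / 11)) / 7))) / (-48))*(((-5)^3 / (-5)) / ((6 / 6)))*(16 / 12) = -20020000 / 3193161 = -6.27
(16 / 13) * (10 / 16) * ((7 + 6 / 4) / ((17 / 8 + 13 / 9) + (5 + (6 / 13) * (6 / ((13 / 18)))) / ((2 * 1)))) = 79560 / 97181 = 0.82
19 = 19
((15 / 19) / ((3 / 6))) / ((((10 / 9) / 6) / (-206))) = -33372 / 19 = -1756.42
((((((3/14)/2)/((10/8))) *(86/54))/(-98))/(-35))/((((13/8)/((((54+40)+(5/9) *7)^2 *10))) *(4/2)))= 133499692/113771385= 1.17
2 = 2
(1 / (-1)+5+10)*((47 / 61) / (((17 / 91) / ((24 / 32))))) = 89817 / 2074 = 43.31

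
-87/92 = -0.95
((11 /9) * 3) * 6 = 22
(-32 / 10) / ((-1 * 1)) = 16 / 5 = 3.20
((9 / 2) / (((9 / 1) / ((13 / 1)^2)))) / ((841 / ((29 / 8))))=169 / 464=0.36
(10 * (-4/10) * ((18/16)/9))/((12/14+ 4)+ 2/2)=-7/82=-0.09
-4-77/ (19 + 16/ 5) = -829/ 111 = -7.47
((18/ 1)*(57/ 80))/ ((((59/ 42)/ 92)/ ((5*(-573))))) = -2406396.05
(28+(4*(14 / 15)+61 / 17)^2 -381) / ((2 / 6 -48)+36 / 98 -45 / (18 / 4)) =953938664 / 182568525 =5.23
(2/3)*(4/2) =4/3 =1.33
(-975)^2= 950625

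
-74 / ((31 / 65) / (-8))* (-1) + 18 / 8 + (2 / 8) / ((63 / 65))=-2419342 / 1953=-1238.78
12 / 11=1.09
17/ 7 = 2.43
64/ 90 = 32/ 45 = 0.71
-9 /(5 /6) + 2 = -44 /5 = -8.80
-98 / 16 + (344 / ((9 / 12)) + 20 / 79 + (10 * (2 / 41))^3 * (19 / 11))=651142897369 / 1437416376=453.00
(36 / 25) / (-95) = -36 / 2375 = -0.02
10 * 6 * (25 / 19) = 1500 / 19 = 78.95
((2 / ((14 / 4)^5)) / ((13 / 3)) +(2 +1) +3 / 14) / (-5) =-1404969 / 2184910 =-0.64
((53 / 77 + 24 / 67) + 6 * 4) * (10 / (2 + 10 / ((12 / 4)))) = 1938225 / 41272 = 46.96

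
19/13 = 1.46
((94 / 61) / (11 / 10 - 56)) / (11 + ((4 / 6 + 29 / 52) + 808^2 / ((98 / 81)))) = -479024 / 9209225384157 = -0.00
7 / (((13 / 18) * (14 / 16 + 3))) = 1008 / 403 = 2.50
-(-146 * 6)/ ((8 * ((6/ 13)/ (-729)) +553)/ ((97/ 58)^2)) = 6509343789/ 1469152151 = 4.43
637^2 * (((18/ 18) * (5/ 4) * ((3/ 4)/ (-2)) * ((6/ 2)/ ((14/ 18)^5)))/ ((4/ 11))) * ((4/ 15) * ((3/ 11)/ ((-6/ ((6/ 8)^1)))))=89813529/ 1792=50119.16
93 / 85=1.09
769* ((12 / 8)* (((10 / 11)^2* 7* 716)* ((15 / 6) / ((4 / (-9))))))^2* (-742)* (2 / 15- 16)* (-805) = -130335139097758385437500 / 14641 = -8902065371064707700.12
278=278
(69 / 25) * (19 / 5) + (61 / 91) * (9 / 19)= 2335344 / 216125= 10.81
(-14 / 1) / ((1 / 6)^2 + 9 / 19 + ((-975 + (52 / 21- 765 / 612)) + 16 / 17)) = 284886 / 19785967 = 0.01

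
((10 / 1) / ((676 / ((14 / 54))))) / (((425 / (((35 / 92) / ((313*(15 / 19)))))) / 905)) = 168511 / 13402407096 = 0.00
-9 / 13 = -0.69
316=316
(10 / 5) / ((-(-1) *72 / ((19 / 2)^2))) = 361 / 144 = 2.51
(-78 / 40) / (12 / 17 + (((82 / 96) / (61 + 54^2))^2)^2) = -2.76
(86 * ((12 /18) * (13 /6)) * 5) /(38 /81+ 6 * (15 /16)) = 402480 /3949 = 101.92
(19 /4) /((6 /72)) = 57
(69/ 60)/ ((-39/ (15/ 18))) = -23/ 936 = -0.02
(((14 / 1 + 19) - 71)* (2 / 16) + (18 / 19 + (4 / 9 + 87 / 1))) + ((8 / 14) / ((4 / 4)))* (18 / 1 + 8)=471613 / 4788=98.50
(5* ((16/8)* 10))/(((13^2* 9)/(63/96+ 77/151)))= 140875/1837368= 0.08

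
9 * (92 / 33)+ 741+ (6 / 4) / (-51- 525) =766.09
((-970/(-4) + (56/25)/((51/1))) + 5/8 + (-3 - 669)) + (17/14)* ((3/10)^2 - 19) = -8064509/17850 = -451.79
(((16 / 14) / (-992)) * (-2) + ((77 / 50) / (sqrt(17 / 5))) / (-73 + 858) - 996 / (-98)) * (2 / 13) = 1.56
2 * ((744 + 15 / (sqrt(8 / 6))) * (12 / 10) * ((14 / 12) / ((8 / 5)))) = 105 * sqrt(3) / 8 + 1302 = 1324.73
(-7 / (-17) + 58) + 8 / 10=5033 / 85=59.21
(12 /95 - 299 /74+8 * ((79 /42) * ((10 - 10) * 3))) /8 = -27517 /56240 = -0.49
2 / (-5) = -2 / 5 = -0.40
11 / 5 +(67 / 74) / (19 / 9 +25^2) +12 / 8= 7729651 / 2088280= 3.70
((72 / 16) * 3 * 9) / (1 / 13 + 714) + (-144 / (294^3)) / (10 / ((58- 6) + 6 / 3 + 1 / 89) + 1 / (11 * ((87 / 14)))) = 3880713061184 / 22811437676629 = 0.17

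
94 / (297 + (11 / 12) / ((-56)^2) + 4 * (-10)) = 0.37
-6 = -6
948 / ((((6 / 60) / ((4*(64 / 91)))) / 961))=2332231680 / 91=25628919.56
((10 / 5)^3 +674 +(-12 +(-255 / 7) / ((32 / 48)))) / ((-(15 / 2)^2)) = -3446 / 315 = -10.94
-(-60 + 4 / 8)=119 / 2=59.50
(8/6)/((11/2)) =8/33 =0.24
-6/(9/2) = -4/3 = -1.33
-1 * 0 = 0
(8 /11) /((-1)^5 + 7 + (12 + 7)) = 8 /275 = 0.03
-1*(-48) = 48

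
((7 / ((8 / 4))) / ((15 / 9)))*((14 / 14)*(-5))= -21 / 2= -10.50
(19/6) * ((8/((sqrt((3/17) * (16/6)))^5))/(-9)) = -5491 * sqrt(34)/1728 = -18.53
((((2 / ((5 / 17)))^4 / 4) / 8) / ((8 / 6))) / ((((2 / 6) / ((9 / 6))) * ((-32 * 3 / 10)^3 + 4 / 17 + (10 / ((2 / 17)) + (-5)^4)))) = -1.29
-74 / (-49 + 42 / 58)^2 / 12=-31117 / 11760000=-0.00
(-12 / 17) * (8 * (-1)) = 96 / 17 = 5.65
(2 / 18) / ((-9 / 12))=-4 / 27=-0.15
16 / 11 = 1.45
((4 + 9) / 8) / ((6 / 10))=65 / 24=2.71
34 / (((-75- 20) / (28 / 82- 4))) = 1020 / 779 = 1.31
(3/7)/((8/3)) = 9/56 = 0.16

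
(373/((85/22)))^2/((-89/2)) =-134676872/643025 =-209.44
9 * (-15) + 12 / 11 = -1473 / 11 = -133.91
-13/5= -2.60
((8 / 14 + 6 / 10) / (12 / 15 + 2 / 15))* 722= 44403 / 49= 906.18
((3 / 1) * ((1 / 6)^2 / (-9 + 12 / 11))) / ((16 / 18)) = -0.01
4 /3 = 1.33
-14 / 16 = -0.88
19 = 19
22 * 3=66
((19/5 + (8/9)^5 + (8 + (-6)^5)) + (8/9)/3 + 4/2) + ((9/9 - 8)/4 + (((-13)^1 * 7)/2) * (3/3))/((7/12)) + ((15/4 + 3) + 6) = -9246599561/1180980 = -7829.60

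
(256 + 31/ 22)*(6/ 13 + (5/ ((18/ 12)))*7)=2627632/ 429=6125.02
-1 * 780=-780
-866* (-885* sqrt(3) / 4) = 383205* sqrt(3) / 2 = 331865.26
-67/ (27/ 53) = -3551/ 27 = -131.52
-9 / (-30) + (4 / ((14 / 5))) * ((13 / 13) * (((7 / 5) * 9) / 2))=93 / 10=9.30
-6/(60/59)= -59/10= -5.90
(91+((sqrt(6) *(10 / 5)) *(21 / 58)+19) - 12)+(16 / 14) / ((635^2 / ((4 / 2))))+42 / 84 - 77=21 *sqrt(6) / 29+121370757 / 5645150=23.27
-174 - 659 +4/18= -7495/9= -832.78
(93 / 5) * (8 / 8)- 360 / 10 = -87 / 5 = -17.40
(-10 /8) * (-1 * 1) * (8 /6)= 5 /3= 1.67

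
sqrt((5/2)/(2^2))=0.79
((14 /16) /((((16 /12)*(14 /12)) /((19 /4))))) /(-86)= -171 /5504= -0.03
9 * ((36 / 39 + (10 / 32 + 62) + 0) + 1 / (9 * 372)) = 11009113 / 19344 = 569.12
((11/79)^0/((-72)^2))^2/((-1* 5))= -1/134369280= -0.00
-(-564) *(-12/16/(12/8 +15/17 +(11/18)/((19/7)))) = -1229661/7580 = -162.22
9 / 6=3 / 2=1.50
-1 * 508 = -508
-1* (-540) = 540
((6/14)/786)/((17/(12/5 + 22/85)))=113/1325065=0.00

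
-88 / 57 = -1.54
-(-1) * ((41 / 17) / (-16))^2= 1681 / 73984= 0.02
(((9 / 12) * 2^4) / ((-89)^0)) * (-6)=-72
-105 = -105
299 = 299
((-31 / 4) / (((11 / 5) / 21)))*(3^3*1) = -87885 / 44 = -1997.39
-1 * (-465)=465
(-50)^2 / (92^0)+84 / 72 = 15007 / 6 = 2501.17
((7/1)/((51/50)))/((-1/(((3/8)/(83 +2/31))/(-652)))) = 217/4566608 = 0.00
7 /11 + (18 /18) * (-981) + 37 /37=-10773 /11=-979.36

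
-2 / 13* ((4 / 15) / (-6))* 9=4 / 65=0.06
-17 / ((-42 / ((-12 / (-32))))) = 17 / 112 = 0.15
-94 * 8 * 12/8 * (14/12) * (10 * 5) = -65800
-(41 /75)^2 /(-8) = 1681 /45000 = 0.04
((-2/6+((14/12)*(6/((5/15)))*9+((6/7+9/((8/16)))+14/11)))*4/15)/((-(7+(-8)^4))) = -192928/14216895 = -0.01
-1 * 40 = -40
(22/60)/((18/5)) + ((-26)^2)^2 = 49353419/108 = 456976.10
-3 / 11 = -0.27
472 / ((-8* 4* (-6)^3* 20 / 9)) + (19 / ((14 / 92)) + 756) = 11839133 / 13440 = 880.89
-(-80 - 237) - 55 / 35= 2208 / 7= 315.43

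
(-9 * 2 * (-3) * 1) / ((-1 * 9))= -6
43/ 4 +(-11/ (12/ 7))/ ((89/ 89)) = 13/ 3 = 4.33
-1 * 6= -6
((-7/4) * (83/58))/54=-0.05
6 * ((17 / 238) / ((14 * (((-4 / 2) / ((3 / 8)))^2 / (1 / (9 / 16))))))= 3 / 1568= 0.00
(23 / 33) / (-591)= -23 / 19503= -0.00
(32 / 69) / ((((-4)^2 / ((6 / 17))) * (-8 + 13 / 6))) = -24 / 13685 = -0.00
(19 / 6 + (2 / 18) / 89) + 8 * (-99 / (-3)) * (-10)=-4224205 / 1602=-2636.83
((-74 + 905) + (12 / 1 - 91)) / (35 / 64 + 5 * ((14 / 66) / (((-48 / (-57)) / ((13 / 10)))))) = 1588224 / 4613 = 344.29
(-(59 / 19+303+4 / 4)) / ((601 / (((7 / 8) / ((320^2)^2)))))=-8169 / 191579029504000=-0.00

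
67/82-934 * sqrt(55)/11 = 67/82-934 * sqrt(55)/11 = -628.89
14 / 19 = 0.74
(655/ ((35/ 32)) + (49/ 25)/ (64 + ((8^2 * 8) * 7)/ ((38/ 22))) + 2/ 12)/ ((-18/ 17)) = -217273456367/ 384048000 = -565.75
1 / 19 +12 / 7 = 235 / 133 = 1.77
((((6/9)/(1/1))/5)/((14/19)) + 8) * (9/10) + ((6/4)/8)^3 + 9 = 11733621/716800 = 16.37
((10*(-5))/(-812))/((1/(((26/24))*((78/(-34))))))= -4225/27608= -0.15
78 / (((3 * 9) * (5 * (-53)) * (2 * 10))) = -13 / 23850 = -0.00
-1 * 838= -838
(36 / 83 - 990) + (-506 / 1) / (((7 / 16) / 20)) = -14014298 / 581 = -24120.99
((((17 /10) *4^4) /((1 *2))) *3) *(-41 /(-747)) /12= 11152 /3735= 2.99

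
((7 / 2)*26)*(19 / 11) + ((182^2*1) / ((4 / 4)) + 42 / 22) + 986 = 376960 / 11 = 34269.09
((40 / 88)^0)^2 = 1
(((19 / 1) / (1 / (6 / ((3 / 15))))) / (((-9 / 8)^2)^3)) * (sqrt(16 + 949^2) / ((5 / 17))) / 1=169345024 * sqrt(900617) / 177147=907211.84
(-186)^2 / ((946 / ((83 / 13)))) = 1435734 / 6149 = 233.49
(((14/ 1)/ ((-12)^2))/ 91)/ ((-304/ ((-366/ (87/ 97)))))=5917/ 4125888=0.00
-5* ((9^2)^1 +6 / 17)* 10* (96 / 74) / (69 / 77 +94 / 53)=-2709131040 / 1370591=-1976.62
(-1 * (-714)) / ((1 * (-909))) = -238 / 303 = -0.79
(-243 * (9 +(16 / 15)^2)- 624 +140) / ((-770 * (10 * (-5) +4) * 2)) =-73687 / 1771000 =-0.04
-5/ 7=-0.71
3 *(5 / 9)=5 / 3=1.67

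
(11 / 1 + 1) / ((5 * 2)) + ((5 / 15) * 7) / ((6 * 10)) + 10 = 2023 / 180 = 11.24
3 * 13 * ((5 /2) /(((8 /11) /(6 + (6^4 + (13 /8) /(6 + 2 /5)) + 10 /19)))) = 13592270835 /77824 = 174653.97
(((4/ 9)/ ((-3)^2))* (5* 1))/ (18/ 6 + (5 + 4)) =5/ 243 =0.02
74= 74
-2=-2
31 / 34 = 0.91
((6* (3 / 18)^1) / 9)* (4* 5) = 20 / 9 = 2.22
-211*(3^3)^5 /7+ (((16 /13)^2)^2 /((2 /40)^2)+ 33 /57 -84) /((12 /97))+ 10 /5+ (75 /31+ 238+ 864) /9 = -1833519710378491043 /4239252108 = -432510184.27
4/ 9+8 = 76/ 9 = 8.44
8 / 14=4 / 7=0.57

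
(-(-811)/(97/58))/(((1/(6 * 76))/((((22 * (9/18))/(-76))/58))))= -53526/97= -551.81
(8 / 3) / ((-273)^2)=8 / 223587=0.00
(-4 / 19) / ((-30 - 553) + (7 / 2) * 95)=8 / 9519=0.00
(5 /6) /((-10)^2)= 1 /120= 0.01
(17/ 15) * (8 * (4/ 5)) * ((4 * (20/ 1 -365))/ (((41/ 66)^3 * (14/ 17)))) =-122303098368/ 2412235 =-50701.15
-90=-90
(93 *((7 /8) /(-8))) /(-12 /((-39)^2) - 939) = 47151 /4352704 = 0.01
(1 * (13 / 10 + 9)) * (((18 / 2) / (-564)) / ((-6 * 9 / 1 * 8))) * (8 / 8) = 103 / 270720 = 0.00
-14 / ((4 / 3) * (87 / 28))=-98 / 29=-3.38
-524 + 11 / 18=-9421 / 18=-523.39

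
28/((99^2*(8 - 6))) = 14/9801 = 0.00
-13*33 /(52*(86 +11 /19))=-627 /6580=-0.10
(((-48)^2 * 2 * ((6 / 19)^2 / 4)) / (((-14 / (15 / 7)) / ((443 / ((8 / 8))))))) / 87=-45930240 / 512981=-89.54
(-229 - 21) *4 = -1000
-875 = -875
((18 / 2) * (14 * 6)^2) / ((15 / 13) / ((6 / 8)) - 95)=-10192 / 15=-679.47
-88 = -88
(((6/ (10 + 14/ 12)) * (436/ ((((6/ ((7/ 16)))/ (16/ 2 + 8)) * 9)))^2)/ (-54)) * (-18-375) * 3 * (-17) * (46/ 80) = -366307.70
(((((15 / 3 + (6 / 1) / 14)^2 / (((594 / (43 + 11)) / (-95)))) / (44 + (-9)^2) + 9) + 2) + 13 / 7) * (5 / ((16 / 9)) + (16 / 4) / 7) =27631753 / 754600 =36.62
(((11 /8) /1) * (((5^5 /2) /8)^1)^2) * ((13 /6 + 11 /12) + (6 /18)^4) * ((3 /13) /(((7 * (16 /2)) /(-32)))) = -107744140625 /5031936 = -21412.06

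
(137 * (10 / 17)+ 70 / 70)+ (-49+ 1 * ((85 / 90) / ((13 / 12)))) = 22184 / 663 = 33.46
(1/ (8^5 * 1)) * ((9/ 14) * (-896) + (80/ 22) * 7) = -0.02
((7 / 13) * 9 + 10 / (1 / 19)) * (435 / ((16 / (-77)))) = -407898.25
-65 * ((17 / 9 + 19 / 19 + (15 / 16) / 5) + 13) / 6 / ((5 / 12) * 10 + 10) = -12.29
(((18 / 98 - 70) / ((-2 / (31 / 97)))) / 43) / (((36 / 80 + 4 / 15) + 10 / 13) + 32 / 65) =41359890 / 315356797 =0.13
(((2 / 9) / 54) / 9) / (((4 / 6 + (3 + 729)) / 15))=5 / 534114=0.00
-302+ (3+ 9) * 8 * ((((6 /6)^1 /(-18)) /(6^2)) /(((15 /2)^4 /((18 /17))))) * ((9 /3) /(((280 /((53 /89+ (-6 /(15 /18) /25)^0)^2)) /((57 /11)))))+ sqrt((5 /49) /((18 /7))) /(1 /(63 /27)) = -264204614586106 /874849696875+ sqrt(70) /18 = -301.54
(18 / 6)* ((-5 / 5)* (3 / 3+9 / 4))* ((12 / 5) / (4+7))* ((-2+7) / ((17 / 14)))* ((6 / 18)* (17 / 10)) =-273 / 55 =-4.96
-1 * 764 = -764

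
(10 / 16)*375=1875 / 8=234.38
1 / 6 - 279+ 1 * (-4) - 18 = -1805 / 6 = -300.83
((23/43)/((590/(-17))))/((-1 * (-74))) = -391/1877380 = -0.00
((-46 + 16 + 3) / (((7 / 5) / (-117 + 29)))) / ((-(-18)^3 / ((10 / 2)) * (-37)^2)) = 275 / 258741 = 0.00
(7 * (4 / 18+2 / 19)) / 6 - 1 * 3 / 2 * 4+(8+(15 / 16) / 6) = 41669 / 16416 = 2.54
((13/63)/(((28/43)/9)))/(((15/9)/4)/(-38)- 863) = -63726/19283117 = -0.00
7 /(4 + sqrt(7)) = 28 /9-7 * sqrt(7) /9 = 1.05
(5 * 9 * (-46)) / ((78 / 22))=-7590 / 13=-583.85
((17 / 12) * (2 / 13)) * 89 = 1513 / 78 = 19.40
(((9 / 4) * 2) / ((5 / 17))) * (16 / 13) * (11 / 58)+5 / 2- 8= -7271 / 3770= -1.93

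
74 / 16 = 4.62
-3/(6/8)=-4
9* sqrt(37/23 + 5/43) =9* sqrt(1687234)/989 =11.82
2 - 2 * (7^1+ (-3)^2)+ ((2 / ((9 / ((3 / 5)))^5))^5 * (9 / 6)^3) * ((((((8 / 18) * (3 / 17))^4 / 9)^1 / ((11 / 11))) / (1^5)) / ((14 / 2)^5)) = -287112685170255452018085122108459472655226 / 9570422839008515067269504070281982421875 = -30.00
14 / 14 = 1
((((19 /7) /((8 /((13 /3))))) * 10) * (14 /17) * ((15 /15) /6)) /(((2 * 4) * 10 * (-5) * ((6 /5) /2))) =-247 /29376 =-0.01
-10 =-10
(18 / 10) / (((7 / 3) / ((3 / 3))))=27 / 35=0.77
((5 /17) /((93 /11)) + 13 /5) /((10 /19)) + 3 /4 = 910039 /158100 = 5.76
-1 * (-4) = 4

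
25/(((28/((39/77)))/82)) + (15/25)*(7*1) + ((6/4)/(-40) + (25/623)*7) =41.53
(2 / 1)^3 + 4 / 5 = 8.80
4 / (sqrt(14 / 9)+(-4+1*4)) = 6*sqrt(14) / 7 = 3.21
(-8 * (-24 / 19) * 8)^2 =2359296 / 361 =6535.45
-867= -867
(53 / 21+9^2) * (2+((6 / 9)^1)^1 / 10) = 172.62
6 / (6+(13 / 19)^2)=2166 / 2335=0.93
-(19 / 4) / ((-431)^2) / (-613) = 19 / 455485972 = 0.00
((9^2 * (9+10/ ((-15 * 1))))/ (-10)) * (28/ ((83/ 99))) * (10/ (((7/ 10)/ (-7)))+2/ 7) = 18657540/ 83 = 224789.64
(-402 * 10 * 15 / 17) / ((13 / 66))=-18008.14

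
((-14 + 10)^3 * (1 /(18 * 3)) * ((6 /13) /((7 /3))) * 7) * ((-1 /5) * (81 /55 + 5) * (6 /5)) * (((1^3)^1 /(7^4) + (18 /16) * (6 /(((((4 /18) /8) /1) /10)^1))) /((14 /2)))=265863351808 /300425125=884.96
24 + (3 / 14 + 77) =1417 / 14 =101.21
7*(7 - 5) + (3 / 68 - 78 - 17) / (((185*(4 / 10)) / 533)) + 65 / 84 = -70712023 / 105672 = -669.17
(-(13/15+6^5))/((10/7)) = -816571/150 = -5443.81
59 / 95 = 0.62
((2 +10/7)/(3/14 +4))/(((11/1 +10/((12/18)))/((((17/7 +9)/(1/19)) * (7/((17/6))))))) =218880/13039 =16.79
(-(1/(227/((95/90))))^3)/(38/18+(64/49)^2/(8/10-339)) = -27848164169/583314825948589656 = -0.00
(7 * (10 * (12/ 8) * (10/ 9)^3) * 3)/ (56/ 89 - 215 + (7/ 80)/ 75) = -6230000000/ 3090781179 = -2.02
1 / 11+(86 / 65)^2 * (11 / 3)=6.51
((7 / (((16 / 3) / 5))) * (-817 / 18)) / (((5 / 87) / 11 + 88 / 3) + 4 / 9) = -27365415 / 2736224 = -10.00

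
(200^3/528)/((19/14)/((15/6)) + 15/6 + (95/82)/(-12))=5740000000/1116181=5142.54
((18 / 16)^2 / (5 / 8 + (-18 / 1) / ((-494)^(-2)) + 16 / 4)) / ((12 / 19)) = -513 / 1124516704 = -0.00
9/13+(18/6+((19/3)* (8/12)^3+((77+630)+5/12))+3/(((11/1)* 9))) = 33035449/46332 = 713.02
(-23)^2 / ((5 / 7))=3703 / 5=740.60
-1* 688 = -688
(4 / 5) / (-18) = -2 / 45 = -0.04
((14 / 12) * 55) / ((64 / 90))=90.23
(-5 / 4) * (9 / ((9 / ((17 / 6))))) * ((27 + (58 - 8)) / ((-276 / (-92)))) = -90.90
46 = 46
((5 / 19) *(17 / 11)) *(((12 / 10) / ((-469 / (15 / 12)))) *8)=-1020 / 98021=-0.01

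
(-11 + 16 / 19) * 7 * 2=-2702 / 19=-142.21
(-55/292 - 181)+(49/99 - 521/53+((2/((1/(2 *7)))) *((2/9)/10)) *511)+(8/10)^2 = 4905553099/38303100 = 128.07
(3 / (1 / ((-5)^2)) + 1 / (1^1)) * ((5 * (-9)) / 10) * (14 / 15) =-1596 / 5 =-319.20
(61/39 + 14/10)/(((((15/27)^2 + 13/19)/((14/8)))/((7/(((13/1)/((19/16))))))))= 138027267/41317120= 3.34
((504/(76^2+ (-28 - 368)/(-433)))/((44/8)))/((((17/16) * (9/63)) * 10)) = 6110496/584703185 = 0.01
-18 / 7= -2.57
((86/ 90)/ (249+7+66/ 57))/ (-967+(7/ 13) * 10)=-10621/ 2748594870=-0.00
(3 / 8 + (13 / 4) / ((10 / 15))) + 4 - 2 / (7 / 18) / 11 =8.78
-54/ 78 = -9/ 13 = -0.69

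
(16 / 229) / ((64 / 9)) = 9 / 916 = 0.01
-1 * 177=-177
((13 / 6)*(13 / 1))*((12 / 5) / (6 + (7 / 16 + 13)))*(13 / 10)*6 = 210912 / 7775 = 27.13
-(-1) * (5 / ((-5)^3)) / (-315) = 1 / 7875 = 0.00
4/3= 1.33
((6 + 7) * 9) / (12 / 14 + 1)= 63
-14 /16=-7 /8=-0.88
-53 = -53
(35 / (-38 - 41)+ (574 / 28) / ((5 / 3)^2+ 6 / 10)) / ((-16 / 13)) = -1756495 / 384256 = -4.57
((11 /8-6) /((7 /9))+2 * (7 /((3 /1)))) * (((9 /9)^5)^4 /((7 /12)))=-2.19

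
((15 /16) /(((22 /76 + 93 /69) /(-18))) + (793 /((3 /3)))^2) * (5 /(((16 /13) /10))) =25546571.92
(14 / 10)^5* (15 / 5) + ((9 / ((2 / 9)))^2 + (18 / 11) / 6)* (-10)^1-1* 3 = -1126956363 / 68750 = -16392.09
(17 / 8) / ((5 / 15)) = 51 / 8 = 6.38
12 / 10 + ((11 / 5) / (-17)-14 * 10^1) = -11809 / 85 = -138.93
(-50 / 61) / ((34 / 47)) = -1175 / 1037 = -1.13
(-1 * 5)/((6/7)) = -35/6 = -5.83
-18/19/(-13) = 18/247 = 0.07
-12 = -12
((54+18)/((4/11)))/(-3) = -66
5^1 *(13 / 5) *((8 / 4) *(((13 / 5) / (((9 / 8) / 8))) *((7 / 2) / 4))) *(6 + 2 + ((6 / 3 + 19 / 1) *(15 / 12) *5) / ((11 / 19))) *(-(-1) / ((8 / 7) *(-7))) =-12216841 / 990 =-12340.24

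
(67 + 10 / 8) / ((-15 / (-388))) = 8827 / 5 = 1765.40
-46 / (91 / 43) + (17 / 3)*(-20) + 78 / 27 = -108256 / 819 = -132.18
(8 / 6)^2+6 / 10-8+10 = 197 / 45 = 4.38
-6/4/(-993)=1/662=0.00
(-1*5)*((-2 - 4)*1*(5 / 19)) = 150 / 19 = 7.89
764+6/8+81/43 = 766.63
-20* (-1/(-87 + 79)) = -5/2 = -2.50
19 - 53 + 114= 80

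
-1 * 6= -6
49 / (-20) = -49 / 20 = -2.45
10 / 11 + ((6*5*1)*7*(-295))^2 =42215827510 / 11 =3837802500.91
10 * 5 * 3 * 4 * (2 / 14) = 600 / 7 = 85.71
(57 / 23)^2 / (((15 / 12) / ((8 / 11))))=103968 / 29095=3.57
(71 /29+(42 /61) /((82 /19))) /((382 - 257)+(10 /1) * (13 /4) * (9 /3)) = 378284 /32275405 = 0.01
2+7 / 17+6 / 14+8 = 1290 / 119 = 10.84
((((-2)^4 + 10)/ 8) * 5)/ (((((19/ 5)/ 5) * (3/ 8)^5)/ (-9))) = -25949.32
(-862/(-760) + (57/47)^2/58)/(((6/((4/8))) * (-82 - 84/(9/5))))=-146257/194745440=-0.00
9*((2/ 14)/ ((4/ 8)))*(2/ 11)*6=216/ 77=2.81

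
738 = 738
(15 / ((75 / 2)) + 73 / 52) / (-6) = -0.30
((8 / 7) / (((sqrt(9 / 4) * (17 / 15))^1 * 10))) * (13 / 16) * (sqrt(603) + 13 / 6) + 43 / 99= 26045 / 47124 + 39 * sqrt(67) / 238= 1.89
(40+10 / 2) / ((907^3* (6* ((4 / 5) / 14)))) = 525 / 2984570572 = 0.00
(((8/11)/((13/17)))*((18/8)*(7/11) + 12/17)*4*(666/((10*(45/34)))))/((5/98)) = 121311456/15125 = 8020.59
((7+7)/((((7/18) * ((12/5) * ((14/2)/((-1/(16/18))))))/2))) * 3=-405/28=-14.46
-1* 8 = -8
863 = 863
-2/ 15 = -0.13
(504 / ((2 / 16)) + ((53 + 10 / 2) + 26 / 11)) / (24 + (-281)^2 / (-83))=-3736328 / 846659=-4.41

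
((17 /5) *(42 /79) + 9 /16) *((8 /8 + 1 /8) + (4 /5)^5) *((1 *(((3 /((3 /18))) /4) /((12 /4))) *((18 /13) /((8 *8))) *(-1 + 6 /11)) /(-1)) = 14687793261 /289203200000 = 0.05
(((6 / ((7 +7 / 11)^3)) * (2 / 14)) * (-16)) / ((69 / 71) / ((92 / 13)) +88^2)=-189002 / 47525430015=-0.00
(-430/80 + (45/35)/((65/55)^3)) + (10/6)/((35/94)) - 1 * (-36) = 13243205/369096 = 35.88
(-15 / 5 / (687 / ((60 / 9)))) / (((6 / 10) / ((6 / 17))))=-200 / 11679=-0.02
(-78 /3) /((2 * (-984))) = 13 /984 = 0.01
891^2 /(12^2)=5513.06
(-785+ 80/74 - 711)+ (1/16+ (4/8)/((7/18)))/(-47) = -291167955/194768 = -1494.95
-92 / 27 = -3.41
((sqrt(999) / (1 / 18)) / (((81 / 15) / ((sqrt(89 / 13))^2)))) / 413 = 890*sqrt(111) / 5369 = 1.75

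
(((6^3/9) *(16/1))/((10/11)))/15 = 704/25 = 28.16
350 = 350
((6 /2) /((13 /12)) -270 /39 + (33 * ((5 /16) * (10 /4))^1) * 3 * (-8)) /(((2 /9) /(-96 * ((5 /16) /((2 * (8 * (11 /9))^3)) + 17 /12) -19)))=30795803335305 /70873088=434520.41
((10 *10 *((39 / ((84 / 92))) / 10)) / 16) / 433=1495 / 24248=0.06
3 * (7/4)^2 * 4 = 147/4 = 36.75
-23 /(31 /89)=-2047 /31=-66.03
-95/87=-1.09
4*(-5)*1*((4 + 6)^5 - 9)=-1999820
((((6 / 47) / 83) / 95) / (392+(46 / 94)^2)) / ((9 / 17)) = 0.00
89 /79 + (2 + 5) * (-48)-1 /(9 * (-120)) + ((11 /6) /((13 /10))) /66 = -371403473 /1109160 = -334.85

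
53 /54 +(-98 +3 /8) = -20875 /216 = -96.64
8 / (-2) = -4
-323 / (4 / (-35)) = 11305 / 4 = 2826.25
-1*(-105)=105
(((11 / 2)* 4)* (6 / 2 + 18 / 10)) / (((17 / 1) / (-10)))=-62.12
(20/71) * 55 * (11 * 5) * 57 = 3448500/71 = 48570.42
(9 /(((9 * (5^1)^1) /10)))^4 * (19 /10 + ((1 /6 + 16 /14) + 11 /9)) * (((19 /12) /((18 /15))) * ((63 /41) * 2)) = 106096 /369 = 287.52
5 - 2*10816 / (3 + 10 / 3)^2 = -192883 / 361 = -534.30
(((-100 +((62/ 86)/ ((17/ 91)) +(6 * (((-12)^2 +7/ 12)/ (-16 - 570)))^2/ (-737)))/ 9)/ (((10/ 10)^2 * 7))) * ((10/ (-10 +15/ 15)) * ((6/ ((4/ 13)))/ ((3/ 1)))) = 4624609567324955/ 419588084993616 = 11.02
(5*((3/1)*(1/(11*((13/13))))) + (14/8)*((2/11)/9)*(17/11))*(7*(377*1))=3742.82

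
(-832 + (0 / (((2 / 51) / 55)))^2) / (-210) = 416 / 105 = 3.96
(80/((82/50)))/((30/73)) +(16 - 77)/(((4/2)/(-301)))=2287603/246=9299.20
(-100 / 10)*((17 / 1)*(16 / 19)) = -2720 / 19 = -143.16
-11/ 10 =-1.10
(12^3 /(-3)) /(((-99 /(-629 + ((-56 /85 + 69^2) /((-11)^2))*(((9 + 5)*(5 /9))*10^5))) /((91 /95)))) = 170531412.21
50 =50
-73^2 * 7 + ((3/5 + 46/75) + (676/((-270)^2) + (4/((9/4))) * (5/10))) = -679808693/18225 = -37300.89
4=4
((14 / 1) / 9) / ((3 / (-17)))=-238 / 27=-8.81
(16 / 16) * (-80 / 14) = -40 / 7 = -5.71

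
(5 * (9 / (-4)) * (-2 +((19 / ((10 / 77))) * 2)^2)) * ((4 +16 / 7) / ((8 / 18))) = -1907024229 / 140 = -13621601.64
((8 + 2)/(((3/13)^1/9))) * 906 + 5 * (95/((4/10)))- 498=708059/2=354029.50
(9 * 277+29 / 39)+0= 97256 / 39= 2493.74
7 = 7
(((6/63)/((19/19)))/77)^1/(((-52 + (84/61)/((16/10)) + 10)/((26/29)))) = -6344/235355967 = -0.00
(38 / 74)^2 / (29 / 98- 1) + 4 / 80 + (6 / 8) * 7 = 4652653 / 944610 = 4.93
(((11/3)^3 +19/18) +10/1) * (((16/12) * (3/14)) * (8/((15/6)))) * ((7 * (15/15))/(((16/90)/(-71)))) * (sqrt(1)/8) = -231389/12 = -19282.42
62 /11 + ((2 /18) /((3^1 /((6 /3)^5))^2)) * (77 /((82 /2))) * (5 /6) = 2786026 /109593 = 25.42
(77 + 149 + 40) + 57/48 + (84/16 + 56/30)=65833/240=274.30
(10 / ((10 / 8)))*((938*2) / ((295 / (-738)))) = -11075904 / 295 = -37545.44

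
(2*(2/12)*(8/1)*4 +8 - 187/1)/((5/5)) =-505/3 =-168.33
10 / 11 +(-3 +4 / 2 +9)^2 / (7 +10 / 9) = 7066 / 803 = 8.80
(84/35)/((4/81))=243/5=48.60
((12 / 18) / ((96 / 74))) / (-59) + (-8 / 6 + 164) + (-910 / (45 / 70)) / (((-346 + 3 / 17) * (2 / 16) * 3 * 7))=12303484967 / 74921976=164.22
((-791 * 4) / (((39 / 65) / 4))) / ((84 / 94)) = -212440 / 9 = -23604.44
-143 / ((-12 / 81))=3861 / 4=965.25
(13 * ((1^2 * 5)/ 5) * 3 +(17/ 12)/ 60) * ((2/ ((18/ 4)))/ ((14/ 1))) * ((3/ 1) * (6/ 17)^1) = 1.31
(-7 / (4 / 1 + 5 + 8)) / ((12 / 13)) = -91 / 204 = -0.45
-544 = -544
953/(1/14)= 13342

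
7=7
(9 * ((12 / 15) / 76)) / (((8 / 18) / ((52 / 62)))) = 1053 / 5890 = 0.18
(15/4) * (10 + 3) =195/4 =48.75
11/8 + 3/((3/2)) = 27/8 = 3.38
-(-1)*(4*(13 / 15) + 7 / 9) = 191 / 45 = 4.24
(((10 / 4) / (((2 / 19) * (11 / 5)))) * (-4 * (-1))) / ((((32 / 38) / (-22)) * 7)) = -161.16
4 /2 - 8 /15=22 /15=1.47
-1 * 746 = -746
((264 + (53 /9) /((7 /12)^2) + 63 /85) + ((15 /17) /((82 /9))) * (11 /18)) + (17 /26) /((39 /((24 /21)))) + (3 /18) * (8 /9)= 879791732159 /3116802780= 282.27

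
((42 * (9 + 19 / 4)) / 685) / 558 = 77 / 50964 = 0.00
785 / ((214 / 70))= 27475 / 107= 256.78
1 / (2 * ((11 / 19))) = 19 / 22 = 0.86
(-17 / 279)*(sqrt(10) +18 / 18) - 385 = -107432 / 279 - 17*sqrt(10) / 279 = -385.25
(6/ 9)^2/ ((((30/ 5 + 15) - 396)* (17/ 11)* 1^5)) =-44/ 57375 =-0.00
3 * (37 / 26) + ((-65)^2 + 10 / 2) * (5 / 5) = 4234.27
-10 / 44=-5 / 22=-0.23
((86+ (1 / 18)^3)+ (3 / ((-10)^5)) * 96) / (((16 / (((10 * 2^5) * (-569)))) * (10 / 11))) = -9809734686983 / 9112500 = -1076514.09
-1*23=-23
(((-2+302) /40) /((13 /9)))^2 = 18225 /676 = 26.96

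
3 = 3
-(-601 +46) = 555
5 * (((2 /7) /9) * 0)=0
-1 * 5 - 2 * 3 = -11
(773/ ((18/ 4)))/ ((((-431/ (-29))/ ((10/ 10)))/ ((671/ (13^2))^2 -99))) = -106583778532/ 110788119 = -962.05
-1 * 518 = -518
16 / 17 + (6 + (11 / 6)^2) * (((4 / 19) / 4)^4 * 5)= 0.94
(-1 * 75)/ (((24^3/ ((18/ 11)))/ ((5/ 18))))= -125/ 50688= -0.00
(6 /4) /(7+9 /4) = 6 /37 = 0.16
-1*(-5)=5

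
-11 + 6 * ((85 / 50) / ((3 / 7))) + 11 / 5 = 15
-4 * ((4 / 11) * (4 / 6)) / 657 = -0.00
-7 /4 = -1.75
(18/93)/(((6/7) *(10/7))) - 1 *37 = -11421/310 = -36.84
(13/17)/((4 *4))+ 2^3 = 2189/272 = 8.05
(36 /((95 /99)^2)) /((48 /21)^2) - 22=-8384959 /577600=-14.52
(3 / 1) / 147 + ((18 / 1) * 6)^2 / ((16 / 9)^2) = 2893417 / 784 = 3690.58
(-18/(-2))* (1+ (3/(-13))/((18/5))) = 219/26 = 8.42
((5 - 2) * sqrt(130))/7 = 3 * sqrt(130)/7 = 4.89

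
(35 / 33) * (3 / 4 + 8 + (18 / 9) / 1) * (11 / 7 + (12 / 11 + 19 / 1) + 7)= 474505 / 1452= 326.79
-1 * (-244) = 244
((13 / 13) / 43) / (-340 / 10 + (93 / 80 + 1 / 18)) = -720 / 1014929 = -0.00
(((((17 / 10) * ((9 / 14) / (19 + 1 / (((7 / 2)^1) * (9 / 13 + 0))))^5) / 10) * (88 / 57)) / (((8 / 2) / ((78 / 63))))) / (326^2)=941819208759 / 30939202378843132688675200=0.00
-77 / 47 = -1.64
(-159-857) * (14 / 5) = -14224 / 5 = -2844.80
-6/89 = -0.07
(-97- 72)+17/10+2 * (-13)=-1933/10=-193.30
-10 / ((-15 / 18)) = 12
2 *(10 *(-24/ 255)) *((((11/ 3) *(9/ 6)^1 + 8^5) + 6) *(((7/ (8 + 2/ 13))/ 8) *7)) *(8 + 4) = -501132996/ 901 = -556196.44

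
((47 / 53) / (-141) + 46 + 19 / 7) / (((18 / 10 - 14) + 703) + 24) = 135530 / 1988931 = 0.07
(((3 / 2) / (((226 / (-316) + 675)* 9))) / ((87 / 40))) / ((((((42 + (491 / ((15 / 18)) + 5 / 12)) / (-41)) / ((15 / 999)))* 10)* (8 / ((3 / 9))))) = -161950 / 350905387299057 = -0.00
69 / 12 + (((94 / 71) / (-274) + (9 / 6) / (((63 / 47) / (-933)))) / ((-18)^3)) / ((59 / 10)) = 5.78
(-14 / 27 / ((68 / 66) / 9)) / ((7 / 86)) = -946 / 17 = -55.65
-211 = -211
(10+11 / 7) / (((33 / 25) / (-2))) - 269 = -22063 / 77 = -286.53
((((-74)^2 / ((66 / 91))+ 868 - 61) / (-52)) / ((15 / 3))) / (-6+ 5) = 275789 / 8580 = 32.14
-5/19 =-0.26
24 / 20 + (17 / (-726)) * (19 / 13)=55013 / 47190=1.17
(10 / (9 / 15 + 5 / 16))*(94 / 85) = 15040 / 1241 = 12.12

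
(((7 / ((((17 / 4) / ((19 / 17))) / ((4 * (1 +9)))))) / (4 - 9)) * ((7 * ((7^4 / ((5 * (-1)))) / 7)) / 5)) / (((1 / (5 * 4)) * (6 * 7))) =2919616 / 4335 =673.50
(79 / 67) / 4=79 / 268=0.29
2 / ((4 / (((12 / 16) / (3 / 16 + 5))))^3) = 54 / 571787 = 0.00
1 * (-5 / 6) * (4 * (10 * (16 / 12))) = -400 / 9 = -44.44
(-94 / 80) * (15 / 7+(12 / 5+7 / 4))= -41407 / 5600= -7.39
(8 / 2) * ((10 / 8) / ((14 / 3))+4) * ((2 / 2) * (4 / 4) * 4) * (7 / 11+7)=5736 / 11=521.45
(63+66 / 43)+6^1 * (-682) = -173181 / 43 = -4027.47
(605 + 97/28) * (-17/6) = -96543/56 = -1723.98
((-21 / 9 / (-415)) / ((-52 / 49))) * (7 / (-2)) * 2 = 0.04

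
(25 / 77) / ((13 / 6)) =150 / 1001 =0.15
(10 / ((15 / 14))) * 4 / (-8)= -14 / 3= -4.67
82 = 82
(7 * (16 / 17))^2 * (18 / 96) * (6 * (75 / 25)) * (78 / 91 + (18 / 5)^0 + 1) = 120960 / 289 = 418.55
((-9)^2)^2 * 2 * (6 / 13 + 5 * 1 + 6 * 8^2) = 66436686 / 13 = 5110514.31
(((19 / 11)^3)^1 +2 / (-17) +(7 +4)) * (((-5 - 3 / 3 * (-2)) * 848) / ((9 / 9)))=-923059872 / 22627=-40794.62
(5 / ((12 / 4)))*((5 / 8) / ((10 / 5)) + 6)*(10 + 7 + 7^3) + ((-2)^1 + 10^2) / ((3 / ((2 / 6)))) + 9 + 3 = 68587 / 18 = 3810.39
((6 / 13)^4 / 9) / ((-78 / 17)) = -408 / 371293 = -0.00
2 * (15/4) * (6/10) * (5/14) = 45/28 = 1.61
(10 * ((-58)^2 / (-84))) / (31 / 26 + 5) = -218660 / 3381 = -64.67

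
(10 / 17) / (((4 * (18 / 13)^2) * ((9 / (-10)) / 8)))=-8450 / 12393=-0.68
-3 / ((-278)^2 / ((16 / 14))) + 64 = 8655802 / 135247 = 64.00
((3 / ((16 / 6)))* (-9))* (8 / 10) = -81 / 10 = -8.10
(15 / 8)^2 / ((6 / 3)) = 225 / 128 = 1.76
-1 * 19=-19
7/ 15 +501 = 7522/ 15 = 501.47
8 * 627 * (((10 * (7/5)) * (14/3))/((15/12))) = 1310848/5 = 262169.60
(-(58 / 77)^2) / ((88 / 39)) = -32799 / 130438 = -0.25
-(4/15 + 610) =-610.27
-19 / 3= -6.33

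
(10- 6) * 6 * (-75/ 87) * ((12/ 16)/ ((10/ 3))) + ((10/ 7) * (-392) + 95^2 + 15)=245785/ 29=8475.34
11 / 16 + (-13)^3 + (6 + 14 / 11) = -2189.04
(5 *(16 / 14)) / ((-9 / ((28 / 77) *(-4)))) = 640 / 693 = 0.92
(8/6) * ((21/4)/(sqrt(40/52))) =7 * sqrt(130)/10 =7.98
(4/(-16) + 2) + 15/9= 41/12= 3.42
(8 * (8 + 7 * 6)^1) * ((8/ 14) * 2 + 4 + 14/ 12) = 53000/ 21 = 2523.81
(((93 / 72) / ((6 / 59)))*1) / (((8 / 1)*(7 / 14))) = 1829 / 576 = 3.18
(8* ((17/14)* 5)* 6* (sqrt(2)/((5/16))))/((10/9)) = 29376* sqrt(2)/35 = 1186.97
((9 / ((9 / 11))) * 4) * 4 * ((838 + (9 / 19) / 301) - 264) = 577757840 / 5719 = 101024.28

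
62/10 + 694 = 3501/5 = 700.20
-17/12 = -1.42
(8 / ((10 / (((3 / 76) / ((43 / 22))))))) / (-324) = -0.00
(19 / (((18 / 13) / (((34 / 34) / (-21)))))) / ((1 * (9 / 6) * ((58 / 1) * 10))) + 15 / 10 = 493043 / 328860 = 1.50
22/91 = 0.24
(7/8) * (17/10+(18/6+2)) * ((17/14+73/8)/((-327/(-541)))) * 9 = 902.54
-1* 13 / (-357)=13 / 357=0.04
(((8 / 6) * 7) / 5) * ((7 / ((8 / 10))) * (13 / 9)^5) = 18193357 / 177147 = 102.70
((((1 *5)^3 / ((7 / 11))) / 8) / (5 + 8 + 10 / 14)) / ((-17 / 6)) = -1375 / 2176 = -0.63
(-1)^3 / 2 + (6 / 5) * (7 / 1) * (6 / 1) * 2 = 1003 / 10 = 100.30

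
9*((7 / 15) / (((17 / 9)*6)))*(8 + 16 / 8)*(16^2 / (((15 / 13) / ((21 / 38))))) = 733824 / 1615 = 454.38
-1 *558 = -558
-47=-47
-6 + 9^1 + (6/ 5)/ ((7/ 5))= 27/ 7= 3.86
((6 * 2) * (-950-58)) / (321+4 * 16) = -1728 / 55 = -31.42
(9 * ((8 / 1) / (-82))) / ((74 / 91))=-1638 / 1517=-1.08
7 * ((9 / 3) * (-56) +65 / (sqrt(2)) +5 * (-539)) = -20041 +455 * sqrt(2) / 2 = -19719.27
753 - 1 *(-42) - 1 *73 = 722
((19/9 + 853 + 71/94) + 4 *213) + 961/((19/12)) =37208317/16074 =2314.81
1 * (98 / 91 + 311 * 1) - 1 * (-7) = 4148 / 13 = 319.08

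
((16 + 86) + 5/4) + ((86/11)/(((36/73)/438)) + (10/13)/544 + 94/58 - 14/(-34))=23853925525/3383952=7049.13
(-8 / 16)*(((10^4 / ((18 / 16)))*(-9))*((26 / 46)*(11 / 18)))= 2860000 / 207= 13816.43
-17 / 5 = -3.40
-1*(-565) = 565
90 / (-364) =-45 / 182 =-0.25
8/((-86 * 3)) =-4/129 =-0.03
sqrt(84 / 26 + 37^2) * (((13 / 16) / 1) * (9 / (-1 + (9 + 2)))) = 9 * sqrt(231907) / 160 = 27.09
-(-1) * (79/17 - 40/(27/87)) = -19009/153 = -124.24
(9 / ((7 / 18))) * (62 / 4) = 2511 / 7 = 358.71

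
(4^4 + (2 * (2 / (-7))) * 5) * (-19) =-33668 / 7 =-4809.71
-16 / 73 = -0.22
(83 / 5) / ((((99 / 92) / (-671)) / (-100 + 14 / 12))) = 138108514 / 135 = 1023026.03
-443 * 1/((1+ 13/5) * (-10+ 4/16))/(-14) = -2215/2457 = -0.90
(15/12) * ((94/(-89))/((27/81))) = -3.96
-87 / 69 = -29 / 23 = -1.26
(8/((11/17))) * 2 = 272/11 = 24.73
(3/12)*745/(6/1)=745/24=31.04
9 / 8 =1.12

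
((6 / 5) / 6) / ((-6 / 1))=-1 / 30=-0.03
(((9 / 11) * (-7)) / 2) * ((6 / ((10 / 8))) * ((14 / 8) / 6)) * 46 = -10143 / 55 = -184.42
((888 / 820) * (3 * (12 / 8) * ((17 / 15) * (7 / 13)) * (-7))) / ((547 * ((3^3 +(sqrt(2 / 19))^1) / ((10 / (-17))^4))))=-3348248400 / 19837169982487 +6526800 * sqrt(38) / 19837169982487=-0.00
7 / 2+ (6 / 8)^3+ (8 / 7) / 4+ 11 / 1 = 6813 / 448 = 15.21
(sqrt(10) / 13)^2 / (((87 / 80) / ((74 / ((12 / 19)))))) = 281200 / 44109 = 6.38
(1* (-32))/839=-32/839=-0.04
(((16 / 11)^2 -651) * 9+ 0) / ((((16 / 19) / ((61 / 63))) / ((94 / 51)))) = -12376.29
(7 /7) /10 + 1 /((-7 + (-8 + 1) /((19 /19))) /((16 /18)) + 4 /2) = 3 /110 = 0.03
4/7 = 0.57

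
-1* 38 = -38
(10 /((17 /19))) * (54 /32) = 2565 /136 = 18.86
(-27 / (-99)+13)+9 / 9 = 157 / 11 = 14.27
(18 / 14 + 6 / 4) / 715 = 0.00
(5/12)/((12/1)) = 5/144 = 0.03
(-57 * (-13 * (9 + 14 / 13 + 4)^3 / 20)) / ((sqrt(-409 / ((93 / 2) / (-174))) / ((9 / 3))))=1047971277 * sqrt(367691) / 80180360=7925.43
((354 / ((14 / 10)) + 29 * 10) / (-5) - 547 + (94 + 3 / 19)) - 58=-82382 / 133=-619.41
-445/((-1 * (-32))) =-445/32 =-13.91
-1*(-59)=59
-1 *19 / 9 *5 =-95 / 9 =-10.56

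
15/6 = 2.50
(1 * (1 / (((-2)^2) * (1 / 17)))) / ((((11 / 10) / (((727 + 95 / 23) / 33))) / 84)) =20011040 / 2783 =7190.46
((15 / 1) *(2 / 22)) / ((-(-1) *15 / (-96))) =-96 / 11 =-8.73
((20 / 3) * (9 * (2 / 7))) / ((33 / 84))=43.64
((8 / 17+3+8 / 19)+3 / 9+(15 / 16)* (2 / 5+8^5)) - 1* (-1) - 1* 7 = 238130587 / 7752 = 30718.60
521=521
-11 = -11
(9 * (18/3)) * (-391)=-21114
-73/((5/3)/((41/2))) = -8979/10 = -897.90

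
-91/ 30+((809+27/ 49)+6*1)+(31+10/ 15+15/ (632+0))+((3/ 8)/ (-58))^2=10553582793977/ 12501162240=844.21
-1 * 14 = -14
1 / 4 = 0.25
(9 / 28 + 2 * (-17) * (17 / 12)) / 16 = -4019 / 1344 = -2.99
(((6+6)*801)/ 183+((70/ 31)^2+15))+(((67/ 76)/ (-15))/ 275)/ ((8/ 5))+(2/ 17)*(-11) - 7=64.33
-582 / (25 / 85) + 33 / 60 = -7913 / 4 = -1978.25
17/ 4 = 4.25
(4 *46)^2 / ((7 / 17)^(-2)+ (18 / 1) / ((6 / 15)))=829472 / 1247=665.17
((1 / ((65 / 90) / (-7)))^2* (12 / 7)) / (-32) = -1701 / 338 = -5.03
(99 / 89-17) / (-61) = 1414 / 5429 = 0.26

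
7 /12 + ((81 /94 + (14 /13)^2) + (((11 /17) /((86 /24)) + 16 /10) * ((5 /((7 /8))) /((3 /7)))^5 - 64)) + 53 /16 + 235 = 16942770569956567 /22575022704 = 750509.57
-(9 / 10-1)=1 / 10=0.10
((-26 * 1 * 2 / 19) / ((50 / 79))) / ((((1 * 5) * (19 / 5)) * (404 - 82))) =-1027 / 1453025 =-0.00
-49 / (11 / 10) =-490 / 11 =-44.55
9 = 9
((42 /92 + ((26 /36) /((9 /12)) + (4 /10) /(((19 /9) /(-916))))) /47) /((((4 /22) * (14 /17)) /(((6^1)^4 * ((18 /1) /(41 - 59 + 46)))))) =-102548274939 /5032055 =-20379.01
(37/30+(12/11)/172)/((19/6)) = 17591/44935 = 0.39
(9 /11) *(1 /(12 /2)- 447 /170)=-1884 /935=-2.01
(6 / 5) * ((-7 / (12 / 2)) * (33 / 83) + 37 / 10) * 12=46.60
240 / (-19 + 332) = 240 / 313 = 0.77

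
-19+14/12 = -107/6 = -17.83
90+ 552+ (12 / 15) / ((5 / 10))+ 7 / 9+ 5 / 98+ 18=2921311 / 4410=662.43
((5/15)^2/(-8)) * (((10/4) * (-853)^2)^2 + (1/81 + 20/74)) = -45956150770.92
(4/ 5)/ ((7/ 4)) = 16/ 35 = 0.46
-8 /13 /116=-2 /377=-0.01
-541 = -541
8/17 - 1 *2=-26/17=-1.53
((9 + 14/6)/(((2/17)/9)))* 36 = 31212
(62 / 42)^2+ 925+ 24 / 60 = 2045312 / 2205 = 927.58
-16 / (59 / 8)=-128 / 59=-2.17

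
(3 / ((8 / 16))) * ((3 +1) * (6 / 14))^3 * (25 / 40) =6480 / 343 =18.89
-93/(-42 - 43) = 93/85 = 1.09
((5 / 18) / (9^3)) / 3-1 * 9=-354289 / 39366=-9.00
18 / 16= 9 / 8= 1.12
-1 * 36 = -36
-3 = -3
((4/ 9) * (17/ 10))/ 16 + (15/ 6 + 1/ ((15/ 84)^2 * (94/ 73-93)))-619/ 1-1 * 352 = -11674945129/ 12051000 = -968.79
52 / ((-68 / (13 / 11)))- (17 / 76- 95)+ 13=1518873 / 14212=106.87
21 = 21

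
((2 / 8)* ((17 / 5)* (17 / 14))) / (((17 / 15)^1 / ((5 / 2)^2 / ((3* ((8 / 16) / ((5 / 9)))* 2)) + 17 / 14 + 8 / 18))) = 36193 / 14112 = 2.56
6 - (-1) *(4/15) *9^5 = 78762/5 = 15752.40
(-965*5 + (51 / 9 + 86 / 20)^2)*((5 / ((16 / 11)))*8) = -46784089 / 360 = -129955.80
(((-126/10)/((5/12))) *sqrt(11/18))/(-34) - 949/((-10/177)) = 63 *sqrt(22)/425+ 167973/10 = 16798.00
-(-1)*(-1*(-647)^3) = 270840023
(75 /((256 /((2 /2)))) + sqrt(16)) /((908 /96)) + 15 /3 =39617 /7264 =5.45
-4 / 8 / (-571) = 1 / 1142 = 0.00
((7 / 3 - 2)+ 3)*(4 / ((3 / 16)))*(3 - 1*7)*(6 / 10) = -512 / 3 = -170.67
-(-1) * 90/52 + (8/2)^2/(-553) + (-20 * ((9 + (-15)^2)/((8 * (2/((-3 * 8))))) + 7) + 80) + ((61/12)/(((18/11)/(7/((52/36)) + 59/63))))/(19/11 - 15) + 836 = 1988469123215/255051342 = 7796.35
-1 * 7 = -7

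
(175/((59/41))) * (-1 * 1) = -121.61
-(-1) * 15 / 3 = 5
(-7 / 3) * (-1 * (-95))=-221.67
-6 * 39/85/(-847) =234/71995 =0.00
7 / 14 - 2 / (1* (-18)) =11 / 18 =0.61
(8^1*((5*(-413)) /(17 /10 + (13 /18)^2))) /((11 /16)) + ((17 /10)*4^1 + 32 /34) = -616454482 /57035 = -10808.35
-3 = -3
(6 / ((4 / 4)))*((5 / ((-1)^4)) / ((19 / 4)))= 120 / 19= 6.32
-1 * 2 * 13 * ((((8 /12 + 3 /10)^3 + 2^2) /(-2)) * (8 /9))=1721057 /30375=56.66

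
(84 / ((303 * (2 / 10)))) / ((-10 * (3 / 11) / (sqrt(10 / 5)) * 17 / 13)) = -2002 * sqrt(2) / 5151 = -0.55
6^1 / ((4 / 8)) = 12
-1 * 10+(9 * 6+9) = 53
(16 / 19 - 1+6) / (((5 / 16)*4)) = 4.67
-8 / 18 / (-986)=2 / 4437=0.00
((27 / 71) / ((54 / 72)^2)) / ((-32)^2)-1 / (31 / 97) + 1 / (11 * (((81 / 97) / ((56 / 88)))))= -4223409019 / 1380608064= -3.06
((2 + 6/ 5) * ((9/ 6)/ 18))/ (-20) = -1/ 75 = -0.01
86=86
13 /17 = 0.76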